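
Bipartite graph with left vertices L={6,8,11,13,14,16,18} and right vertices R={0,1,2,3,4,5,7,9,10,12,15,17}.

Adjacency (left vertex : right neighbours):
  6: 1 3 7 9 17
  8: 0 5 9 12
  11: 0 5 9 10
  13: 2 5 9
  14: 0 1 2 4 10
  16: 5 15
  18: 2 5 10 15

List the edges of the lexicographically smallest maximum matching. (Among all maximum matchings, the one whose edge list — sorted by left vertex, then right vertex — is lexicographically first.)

Lex-smallest maximum matching: {(6,1), (8,0), (11,5), (13,2), (14,4), (16,15), (18,10)}

|M| = 7 (so the lex-smallest maximum matching has 7 edges)
process left vertices in ascending order; for each, take the smallest-labelled available neighbour that still permits 7 edges overall, or leave it unmatched if none does
lex-smallest matching: {6-1, 8-0, 11-5, 13-2, 14-4, 16-15, 18-10}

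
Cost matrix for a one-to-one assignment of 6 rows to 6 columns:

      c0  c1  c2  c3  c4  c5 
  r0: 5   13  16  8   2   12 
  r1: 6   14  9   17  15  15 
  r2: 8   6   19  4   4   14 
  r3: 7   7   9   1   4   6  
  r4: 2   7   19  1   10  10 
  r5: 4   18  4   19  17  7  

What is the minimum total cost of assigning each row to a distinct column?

Minimum assignment cost: 25

optimal assignment: row0→col4 (cost 2), row1→col0 (cost 6), row2→col1 (cost 6), row3→col5 (cost 6), row4→col3 (cost 1), row5→col2 (cost 4)
total = 2 + 6 + 6 + 6 + 1 + 4 = 25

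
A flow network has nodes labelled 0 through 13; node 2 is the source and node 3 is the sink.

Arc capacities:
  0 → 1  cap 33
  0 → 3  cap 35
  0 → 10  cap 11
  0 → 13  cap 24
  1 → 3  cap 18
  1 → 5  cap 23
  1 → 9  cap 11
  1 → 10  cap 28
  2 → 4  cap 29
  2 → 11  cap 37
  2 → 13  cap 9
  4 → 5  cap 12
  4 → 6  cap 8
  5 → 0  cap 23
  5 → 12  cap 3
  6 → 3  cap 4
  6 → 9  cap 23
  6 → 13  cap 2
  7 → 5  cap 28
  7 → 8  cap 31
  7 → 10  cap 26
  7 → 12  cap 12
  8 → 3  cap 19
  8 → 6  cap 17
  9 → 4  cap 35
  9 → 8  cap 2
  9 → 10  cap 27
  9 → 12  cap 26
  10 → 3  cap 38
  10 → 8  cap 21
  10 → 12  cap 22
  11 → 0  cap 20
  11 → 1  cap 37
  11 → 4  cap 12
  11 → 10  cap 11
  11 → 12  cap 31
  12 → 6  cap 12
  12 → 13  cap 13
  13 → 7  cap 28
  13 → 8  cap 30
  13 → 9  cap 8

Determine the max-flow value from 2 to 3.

Maximum flow value: 66

augment #1: 2→4→6→3 bottleneck 4, total now 4
augment #2: 2→11→0→3 bottleneck 20, total now 24
augment #3: 2→11→1→3 bottleneck 17, total now 41
augment #4: 2→13→8→3 bottleneck 9, total now 50
augment #5: 2→4→5→0→3 bottleneck 12, total now 62
augment #6: 2→4→6→9→8→3 bottleneck 2, total now 64
augment #7: 2→4→6→9→10→3 bottleneck 2, total now 66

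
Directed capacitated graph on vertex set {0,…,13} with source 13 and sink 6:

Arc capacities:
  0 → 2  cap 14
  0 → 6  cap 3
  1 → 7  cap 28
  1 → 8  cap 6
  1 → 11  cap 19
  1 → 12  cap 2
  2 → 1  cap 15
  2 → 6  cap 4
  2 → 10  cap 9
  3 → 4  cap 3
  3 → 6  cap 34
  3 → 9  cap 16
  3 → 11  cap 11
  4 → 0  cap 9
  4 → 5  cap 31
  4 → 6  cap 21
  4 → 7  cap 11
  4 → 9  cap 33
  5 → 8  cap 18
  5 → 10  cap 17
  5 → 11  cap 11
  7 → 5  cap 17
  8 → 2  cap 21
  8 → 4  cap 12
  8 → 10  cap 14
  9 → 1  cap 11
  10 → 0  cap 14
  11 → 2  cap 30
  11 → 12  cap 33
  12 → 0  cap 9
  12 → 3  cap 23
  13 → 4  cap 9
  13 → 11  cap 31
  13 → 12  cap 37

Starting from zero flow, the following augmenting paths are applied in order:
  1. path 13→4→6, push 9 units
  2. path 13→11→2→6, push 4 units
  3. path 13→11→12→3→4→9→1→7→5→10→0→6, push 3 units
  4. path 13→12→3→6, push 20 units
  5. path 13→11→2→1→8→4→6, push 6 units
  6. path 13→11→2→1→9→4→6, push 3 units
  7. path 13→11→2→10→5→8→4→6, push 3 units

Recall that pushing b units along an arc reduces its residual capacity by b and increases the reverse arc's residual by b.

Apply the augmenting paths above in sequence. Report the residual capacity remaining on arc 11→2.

after path 1 (13→4→6, push 9): res(11,2)=30
after path 2 (13→11→2→6, push 4): res(11,2)=26
after path 3 (13→11→12→3→4→9→1→7→5→10→0→6, push 3): res(11,2)=26
after path 4 (13→12→3→6, push 20): res(11,2)=26
after path 5 (13→11→2→1→8→4→6, push 6): res(11,2)=20
after path 6 (13→11→2→1→9→4→6, push 3): res(11,2)=17
after path 7 (13→11→2→10→5→8→4→6, push 3): res(11,2)=14

Residual capacity of (11,2): 14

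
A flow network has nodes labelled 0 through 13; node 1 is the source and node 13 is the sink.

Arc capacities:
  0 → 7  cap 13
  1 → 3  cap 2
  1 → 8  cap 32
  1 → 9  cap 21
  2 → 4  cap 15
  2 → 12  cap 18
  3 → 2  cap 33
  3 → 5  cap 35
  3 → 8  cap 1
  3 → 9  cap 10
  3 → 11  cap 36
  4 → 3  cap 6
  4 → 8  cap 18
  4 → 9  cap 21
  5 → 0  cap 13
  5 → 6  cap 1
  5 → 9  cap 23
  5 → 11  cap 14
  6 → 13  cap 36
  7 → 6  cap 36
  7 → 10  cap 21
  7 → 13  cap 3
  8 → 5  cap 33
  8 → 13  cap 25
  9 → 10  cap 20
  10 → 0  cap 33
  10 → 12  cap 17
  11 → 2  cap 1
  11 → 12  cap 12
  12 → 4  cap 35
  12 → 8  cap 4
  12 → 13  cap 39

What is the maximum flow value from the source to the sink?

Maximum flow value: 54

augment #1: 1→8→13 bottleneck 25, total now 25
augment #2: 1→3→2→12→13 bottleneck 2, total now 27
augment #3: 1→8→5→6→13 bottleneck 1, total now 28
augment #4: 1→9→10→12→13 bottleneck 17, total now 45
augment #5: 1→8→5→0→7→13 bottleneck 3, total now 48
augment #6: 1→8→5→11→12→13 bottleneck 3, total now 51
augment #7: 1→9→10→0→7→6→13 bottleneck 3, total now 54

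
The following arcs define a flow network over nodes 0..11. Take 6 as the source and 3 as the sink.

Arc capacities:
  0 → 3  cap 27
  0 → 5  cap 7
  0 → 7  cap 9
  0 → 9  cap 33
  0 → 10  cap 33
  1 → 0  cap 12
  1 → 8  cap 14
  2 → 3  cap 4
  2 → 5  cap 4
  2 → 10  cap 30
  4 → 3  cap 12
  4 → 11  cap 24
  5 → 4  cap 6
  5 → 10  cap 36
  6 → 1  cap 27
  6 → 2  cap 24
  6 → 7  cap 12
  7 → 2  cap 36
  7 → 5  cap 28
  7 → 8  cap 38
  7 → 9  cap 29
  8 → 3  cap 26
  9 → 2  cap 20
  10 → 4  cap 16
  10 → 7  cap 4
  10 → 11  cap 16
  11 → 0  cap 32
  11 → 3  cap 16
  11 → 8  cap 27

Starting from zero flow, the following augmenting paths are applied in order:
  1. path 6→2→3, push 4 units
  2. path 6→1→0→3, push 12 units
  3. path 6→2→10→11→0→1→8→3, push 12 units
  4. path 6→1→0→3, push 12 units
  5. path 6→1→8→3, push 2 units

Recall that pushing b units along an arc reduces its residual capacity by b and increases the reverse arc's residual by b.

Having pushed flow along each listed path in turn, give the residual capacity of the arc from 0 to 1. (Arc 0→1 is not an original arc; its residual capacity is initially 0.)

after path 1 (6→2→3, push 4): res(0,1)=0
after path 2 (6→1→0→3, push 12): res(0,1)=12
after path 3 (6→2→10→11→0→1→8→3, push 12): res(0,1)=0
after path 4 (6→1→0→3, push 12): res(0,1)=12
after path 5 (6→1→8→3, push 2): res(0,1)=12

Residual capacity of (0,1): 12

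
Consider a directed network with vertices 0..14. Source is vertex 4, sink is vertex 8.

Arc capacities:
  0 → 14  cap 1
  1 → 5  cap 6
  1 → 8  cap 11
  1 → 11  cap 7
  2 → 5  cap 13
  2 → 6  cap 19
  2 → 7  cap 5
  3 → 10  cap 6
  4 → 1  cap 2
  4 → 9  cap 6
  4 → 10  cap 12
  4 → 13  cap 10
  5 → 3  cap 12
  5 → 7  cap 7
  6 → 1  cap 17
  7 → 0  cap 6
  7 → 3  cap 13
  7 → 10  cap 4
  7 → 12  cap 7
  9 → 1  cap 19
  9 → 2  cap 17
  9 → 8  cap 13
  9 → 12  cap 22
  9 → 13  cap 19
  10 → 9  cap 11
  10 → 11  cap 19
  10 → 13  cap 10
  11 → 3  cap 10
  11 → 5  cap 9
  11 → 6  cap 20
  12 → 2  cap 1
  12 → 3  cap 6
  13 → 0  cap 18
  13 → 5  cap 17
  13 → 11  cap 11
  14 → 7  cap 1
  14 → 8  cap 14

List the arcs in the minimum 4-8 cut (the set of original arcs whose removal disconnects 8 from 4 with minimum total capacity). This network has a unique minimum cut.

augment #1: 4→1→8 push 2
augment #2: 4→9→8 push 6
augment #3: 4→10→9→8 push 7
augment #4: 4→10→9→1→8 push 4
augment #5: 4→13→0→14→8 push 1
augment #6: 4→10→11→6→1→8 push 1
augment #7: 4→13→11→6→1→8 push 4
max flow = 25; residual-reachable set from 4 gives S-side
cut edges (S→T): {(0,14), (1,8), (9,8)} total cap 25

Min-cut arcs: {(0,14), (1,8), (9,8)} (total capacity 25)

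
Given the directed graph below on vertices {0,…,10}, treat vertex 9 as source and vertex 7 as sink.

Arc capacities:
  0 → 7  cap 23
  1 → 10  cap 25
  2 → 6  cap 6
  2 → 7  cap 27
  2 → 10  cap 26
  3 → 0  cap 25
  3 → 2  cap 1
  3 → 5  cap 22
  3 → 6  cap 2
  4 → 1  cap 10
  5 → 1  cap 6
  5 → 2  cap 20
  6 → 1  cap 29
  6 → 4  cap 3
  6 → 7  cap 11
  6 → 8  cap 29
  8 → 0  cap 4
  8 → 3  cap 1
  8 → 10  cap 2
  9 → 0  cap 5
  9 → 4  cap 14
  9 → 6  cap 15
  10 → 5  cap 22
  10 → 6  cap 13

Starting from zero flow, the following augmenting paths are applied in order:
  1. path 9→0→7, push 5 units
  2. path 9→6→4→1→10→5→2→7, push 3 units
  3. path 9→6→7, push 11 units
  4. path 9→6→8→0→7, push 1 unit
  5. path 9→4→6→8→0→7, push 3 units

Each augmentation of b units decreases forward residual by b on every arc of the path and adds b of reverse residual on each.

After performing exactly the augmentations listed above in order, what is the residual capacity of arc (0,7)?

after path 1 (9→0→7, push 5): res(0,7)=18
after path 2 (9→6→4→1→10→5→2→7, push 3): res(0,7)=18
after path 3 (9→6→7, push 11): res(0,7)=18
after path 4 (9→6→8→0→7, push 1): res(0,7)=17
after path 5 (9→4→6→8→0→7, push 3): res(0,7)=14

Residual capacity of (0,7): 14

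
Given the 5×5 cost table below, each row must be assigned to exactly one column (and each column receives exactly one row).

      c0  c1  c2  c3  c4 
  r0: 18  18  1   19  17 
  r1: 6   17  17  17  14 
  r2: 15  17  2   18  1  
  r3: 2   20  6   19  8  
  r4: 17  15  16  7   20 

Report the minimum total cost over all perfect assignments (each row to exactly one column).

optimal assignment: row0→col2 (cost 1), row1→col1 (cost 17), row2→col4 (cost 1), row3→col0 (cost 2), row4→col3 (cost 7)
total = 1 + 17 + 1 + 2 + 7 = 28

Minimum assignment cost: 28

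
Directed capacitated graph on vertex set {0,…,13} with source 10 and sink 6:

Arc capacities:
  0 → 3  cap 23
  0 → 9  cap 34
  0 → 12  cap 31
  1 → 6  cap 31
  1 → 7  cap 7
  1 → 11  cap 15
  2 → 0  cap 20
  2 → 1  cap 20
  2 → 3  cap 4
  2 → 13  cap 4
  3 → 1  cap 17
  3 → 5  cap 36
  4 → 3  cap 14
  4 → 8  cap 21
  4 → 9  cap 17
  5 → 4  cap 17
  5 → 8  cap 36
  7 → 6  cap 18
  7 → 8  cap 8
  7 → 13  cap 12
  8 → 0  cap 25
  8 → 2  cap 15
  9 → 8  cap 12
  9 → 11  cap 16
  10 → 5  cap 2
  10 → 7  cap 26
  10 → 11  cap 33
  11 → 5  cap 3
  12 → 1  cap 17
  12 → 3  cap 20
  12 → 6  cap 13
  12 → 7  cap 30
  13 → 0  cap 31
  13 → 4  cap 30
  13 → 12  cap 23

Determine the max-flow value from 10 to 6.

augment #1: 10→7→6 bottleneck 18, total now 18
augment #2: 10→7→13→12→6 bottleneck 8, total now 26
augment #3: 10→5→4→3→1→6 bottleneck 2, total now 28
augment #4: 10→11→5→4→3→1→6 bottleneck 3, total now 31

Maximum flow value: 31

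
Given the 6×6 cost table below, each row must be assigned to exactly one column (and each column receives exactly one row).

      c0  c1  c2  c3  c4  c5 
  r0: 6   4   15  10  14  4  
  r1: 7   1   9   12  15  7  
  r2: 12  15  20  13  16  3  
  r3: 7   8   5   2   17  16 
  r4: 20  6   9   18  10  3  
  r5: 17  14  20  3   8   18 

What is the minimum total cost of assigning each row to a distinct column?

optimal assignment: row0→col0 (cost 6), row1→col1 (cost 1), row2→col5 (cost 3), row3→col2 (cost 5), row4→col4 (cost 10), row5→col3 (cost 3)
total = 6 + 1 + 3 + 5 + 10 + 3 = 28

Minimum assignment cost: 28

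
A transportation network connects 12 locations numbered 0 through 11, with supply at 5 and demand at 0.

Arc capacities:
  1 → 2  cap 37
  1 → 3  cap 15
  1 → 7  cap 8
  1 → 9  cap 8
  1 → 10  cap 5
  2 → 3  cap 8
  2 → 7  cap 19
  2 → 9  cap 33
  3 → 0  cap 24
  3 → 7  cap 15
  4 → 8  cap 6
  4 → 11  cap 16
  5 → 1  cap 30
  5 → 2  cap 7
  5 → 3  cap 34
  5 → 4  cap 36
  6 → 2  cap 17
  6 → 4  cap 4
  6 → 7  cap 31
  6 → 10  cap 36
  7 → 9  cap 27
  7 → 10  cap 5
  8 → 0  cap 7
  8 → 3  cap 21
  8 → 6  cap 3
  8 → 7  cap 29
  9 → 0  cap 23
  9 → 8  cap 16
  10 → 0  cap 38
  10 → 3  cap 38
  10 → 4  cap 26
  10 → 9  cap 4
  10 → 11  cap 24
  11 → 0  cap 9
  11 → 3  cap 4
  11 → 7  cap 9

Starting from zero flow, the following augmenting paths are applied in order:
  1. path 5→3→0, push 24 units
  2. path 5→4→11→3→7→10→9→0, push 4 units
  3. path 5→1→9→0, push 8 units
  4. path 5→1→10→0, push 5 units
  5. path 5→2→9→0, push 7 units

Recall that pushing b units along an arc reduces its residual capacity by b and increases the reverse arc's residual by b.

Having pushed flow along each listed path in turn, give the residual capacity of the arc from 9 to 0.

Residual capacity of (9,0): 4

after path 1 (5→3→0, push 24): res(9,0)=23
after path 2 (5→4→11→3→7→10→9→0, push 4): res(9,0)=19
after path 3 (5→1→9→0, push 8): res(9,0)=11
after path 4 (5→1→10→0, push 5): res(9,0)=11
after path 5 (5→2→9→0, push 7): res(9,0)=4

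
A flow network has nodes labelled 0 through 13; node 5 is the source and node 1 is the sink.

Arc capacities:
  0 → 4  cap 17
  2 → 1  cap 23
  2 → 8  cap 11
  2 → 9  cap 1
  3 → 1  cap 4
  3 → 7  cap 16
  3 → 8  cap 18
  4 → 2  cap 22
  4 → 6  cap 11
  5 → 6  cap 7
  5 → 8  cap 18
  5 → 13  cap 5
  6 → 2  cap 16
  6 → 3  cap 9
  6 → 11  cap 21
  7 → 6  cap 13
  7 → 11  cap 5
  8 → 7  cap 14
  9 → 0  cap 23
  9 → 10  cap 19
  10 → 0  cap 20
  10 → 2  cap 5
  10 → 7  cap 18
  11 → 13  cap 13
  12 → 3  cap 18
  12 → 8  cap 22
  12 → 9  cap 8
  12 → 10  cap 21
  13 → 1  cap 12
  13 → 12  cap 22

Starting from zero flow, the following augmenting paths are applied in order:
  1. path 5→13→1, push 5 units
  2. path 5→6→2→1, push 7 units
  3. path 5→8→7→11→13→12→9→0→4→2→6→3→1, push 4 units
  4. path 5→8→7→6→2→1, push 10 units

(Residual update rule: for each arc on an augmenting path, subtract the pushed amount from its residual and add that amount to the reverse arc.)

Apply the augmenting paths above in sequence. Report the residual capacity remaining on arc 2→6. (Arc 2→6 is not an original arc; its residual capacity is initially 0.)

Residual capacity of (2,6): 13

after path 1 (5→13→1, push 5): res(2,6)=0
after path 2 (5→6→2→1, push 7): res(2,6)=7
after path 3 (5→8→7→11→13→12→9→0→4→2→6→3→1, push 4): res(2,6)=3
after path 4 (5→8→7→6→2→1, push 10): res(2,6)=13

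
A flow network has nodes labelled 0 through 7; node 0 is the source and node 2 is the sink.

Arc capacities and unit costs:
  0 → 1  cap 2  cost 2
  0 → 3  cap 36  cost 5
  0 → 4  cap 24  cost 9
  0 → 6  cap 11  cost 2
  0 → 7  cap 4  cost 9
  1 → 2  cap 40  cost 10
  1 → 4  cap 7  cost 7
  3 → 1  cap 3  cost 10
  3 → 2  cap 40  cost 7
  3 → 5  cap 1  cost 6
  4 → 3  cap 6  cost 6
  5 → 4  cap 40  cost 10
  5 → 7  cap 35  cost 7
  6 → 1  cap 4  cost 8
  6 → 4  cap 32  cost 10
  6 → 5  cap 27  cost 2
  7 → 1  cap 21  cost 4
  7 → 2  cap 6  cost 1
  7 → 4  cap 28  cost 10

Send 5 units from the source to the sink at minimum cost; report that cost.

shortest-cost path #1: 0→7→2 push 4 @ unit cost 10 (adds 40)
shortest-cost path #2: 0→1→2 push 1 @ unit cost 12 (adds 12)
total cost = 52

Minimum cost for 5 units: 52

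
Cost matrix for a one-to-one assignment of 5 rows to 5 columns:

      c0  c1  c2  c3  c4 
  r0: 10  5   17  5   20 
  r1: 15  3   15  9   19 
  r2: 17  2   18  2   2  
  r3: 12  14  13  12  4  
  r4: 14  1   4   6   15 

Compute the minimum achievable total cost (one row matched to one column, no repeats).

optimal assignment: row0→col0 (cost 10), row1→col1 (cost 3), row2→col3 (cost 2), row3→col4 (cost 4), row4→col2 (cost 4)
total = 10 + 3 + 2 + 4 + 4 = 23

Minimum assignment cost: 23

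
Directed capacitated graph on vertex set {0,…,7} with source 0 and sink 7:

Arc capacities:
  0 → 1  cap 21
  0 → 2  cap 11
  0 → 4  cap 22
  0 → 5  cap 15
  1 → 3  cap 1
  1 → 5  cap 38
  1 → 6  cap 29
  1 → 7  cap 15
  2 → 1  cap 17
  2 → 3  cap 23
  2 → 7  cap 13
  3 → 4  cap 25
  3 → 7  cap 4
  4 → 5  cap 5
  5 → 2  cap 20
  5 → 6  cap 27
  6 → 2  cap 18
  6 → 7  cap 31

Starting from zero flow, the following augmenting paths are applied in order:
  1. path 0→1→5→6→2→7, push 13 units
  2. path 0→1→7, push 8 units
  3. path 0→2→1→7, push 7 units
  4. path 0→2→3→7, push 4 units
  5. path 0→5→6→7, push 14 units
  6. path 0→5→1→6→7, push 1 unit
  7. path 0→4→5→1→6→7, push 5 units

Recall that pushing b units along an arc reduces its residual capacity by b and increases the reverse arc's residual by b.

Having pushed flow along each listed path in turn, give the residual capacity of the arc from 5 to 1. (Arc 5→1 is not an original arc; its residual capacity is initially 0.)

Residual capacity of (5,1): 7

after path 1 (0→1→5→6→2→7, push 13): res(5,1)=13
after path 2 (0→1→7, push 8): res(5,1)=13
after path 3 (0→2→1→7, push 7): res(5,1)=13
after path 4 (0→2→3→7, push 4): res(5,1)=13
after path 5 (0→5→6→7, push 14): res(5,1)=13
after path 6 (0→5→1→6→7, push 1): res(5,1)=12
after path 7 (0→4→5→1→6→7, push 5): res(5,1)=7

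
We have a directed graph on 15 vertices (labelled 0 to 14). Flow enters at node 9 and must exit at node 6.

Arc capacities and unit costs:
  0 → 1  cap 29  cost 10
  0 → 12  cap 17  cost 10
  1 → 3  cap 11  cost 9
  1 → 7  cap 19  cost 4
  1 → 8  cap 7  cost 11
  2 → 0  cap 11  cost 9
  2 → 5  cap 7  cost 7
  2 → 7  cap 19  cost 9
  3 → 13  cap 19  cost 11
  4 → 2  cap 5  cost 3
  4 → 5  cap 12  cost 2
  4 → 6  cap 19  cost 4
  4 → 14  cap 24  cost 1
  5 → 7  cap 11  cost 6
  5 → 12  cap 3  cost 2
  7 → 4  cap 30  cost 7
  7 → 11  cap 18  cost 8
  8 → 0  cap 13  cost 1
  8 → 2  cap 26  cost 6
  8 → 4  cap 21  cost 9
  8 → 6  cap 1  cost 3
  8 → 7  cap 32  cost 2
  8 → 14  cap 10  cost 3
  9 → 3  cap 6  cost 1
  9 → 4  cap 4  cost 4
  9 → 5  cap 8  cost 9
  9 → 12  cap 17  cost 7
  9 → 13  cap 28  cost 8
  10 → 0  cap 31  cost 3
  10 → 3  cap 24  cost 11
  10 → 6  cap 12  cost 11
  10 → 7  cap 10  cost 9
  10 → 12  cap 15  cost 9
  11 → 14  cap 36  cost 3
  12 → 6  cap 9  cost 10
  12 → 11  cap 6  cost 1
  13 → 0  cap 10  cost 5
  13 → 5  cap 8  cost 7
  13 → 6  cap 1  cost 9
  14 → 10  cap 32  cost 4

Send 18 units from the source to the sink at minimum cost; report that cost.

Minimum cost for 18 units: 306

shortest-cost path #1: 9→4→6 push 4 @ unit cost 8 (adds 32)
shortest-cost path #2: 9→12→6 push 9 @ unit cost 17 (adds 153)
shortest-cost path #3: 9→13→6 push 1 @ unit cost 17 (adds 17)
shortest-cost path #4: 9→5→7→4→6 push 4 @ unit cost 26 (adds 104)
total cost = 306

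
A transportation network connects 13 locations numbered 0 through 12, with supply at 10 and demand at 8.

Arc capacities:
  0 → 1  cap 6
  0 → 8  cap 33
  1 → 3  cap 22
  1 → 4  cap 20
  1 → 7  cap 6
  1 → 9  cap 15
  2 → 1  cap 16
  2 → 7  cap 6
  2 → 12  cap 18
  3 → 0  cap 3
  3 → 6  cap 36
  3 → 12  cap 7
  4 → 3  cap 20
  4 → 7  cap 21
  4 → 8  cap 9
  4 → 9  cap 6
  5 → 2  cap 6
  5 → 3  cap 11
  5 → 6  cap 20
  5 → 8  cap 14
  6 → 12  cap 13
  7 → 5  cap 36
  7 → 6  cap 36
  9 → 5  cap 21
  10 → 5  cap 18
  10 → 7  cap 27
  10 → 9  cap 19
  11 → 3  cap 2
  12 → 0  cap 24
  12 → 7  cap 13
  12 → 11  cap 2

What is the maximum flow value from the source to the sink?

augment #1: 10→5→8 bottleneck 14, total now 14
augment #2: 10→5→3→0→8 bottleneck 3, total now 17
augment #3: 10→5→2→1→4→8 bottleneck 1, total now 18
augment #4: 10→7→6→12→0→8 bottleneck 13, total now 31
augment #5: 10→7→5→2→1→4→8 bottleneck 5, total now 36
augment #6: 10→7→5→3→12→0→8 bottleneck 7, total now 43

Maximum flow value: 43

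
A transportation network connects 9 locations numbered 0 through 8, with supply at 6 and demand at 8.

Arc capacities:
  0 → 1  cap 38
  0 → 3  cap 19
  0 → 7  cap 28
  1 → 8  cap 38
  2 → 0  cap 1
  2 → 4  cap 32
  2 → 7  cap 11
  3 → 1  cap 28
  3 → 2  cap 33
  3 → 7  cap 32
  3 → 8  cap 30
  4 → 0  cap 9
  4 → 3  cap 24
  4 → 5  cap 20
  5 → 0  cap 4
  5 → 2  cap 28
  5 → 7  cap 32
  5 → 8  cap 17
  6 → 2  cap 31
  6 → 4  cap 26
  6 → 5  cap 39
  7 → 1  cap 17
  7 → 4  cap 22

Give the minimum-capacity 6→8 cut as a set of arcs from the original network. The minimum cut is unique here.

augment #1: 6→5→8 push 17
augment #2: 6→4→3→8 push 24
augment #3: 6→2→0→1→8 push 1
augment #4: 6→2→7→1→8 push 11
augment #5: 6→4→0→1→8 push 2
augment #6: 6→5→0→1→8 push 4
augment #7: 6→5→7→1→8 push 6
augment #8: 6→2→4→0→1→8 push 7
max flow = 72; residual-reachable set from 6 gives S-side
cut edges (S→T): {(2,0), (4,0), (4,3), (5,0), (5,8), (7,1)} total cap 72

Min-cut arcs: {(2,0), (4,0), (4,3), (5,0), (5,8), (7,1)} (total capacity 72)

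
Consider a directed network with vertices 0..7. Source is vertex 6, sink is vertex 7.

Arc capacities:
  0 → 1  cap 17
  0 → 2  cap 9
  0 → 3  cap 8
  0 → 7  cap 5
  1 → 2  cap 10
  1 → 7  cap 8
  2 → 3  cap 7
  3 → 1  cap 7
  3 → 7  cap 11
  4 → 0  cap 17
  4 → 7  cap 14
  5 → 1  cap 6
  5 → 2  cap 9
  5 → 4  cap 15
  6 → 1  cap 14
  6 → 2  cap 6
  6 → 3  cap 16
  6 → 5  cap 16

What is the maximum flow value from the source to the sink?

augment #1: 6→1→7 bottleneck 8, total now 8
augment #2: 6→3→7 bottleneck 11, total now 19
augment #3: 6→5→4→7 bottleneck 14, total now 33
augment #4: 6→5→4→0→7 bottleneck 1, total now 34

Maximum flow value: 34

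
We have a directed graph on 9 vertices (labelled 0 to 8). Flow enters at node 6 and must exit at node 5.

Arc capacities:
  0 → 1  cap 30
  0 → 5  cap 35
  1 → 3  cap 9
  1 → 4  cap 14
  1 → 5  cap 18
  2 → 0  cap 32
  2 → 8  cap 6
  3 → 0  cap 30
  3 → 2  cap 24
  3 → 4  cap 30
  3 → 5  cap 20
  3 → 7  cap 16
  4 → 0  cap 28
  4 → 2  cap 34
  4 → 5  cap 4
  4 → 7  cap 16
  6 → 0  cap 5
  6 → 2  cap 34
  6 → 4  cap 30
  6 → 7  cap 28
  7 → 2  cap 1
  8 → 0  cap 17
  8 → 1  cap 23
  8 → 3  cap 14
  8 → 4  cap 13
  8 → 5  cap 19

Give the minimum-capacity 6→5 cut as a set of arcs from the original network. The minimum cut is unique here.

augment #1: 6→0→5 push 5
augment #2: 6→4→5 push 4
augment #3: 6→2→0→5 push 30
augment #4: 6→2→8→5 push 4
augment #5: 6→4→0→1→5 push 18
augment #6: 6→4→2→8→5 push 2
augment #7: 6→4→0→1→3→5 push 6
augment #8: 6→7→2→0→1→3→5 push 1
max flow = 70; residual-reachable set from 6 gives S-side
cut edges (S→T): {(6,0), (6,2), (6,4), (7,2)} total cap 70

Min-cut arcs: {(6,0), (6,2), (6,4), (7,2)} (total capacity 70)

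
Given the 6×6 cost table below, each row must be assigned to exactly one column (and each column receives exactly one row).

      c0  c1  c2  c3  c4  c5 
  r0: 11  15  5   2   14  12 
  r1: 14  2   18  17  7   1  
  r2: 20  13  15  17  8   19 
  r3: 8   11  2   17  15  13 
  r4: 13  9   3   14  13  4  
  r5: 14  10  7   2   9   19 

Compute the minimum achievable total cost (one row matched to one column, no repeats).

Minimum assignment cost: 29

one of 2 optimal assignments: row0→col0 (cost 11), row1→col1 (cost 2), row2→col4 (cost 8), row3→col2 (cost 2), row4→col5 (cost 4), row5→col3 (cost 2)
total = 11 + 2 + 8 + 2 + 4 + 2 = 29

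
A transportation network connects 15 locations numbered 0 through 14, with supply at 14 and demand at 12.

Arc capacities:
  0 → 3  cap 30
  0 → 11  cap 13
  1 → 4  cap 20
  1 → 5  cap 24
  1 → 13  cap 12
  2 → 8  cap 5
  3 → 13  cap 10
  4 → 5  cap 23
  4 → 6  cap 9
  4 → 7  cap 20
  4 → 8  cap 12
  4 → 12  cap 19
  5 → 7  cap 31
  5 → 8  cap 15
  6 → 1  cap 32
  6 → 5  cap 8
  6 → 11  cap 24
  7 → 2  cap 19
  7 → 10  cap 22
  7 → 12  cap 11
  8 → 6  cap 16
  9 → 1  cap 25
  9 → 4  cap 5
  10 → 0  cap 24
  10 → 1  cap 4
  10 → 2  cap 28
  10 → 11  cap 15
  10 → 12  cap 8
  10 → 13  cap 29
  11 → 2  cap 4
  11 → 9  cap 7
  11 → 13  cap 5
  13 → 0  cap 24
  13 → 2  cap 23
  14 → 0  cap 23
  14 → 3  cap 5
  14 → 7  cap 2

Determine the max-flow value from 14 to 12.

augment #1: 14→7→12 bottleneck 2, total now 2
augment #2: 14→0→11→9→4→12 bottleneck 5, total now 7
augment #3: 14→0→11→9→1→4→12 bottleneck 2, total now 9
augment #4: 14→0→11→2→8→6→1→4→12 bottleneck 4, total now 13
augment #5: 14→3→13→2→8→6→1→4→12 bottleneck 1, total now 14

Maximum flow value: 14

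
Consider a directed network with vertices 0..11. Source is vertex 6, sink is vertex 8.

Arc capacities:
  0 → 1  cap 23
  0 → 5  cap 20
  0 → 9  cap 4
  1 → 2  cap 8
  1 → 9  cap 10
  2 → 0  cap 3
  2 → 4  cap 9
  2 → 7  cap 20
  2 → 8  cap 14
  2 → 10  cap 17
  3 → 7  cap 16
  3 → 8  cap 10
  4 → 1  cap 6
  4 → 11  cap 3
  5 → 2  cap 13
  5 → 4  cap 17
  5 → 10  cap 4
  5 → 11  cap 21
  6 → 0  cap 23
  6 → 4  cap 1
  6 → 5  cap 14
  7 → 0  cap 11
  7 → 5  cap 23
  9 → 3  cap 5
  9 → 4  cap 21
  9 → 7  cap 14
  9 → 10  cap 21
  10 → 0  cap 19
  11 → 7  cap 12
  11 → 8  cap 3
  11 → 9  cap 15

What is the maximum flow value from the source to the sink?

Maximum flow value: 22

augment #1: 6→4→11→8 bottleneck 1, total now 1
augment #2: 6→5→2→8 bottleneck 13, total now 14
augment #3: 6→5→11→8 bottleneck 1, total now 15
augment #4: 6→0→1→2→8 bottleneck 1, total now 16
augment #5: 6→0→5→11→8 bottleneck 1, total now 17
augment #6: 6→0→9→3→8 bottleneck 4, total now 21
augment #7: 6→0→1→9→3→8 bottleneck 1, total now 22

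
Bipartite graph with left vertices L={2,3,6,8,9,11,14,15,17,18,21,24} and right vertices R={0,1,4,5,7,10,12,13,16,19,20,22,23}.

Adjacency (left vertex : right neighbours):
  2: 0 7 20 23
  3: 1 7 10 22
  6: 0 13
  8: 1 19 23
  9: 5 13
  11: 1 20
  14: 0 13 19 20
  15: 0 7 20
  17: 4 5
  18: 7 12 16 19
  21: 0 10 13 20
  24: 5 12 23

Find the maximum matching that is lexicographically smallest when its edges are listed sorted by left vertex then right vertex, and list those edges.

Lex-smallest maximum matching: {(2,0), (3,1), (6,13), (8,23), (9,5), (11,20), (14,19), (15,7), (17,4), (18,16), (21,10), (24,12)}

|M| = 12 (so the lex-smallest maximum matching has 12 edges)
process left vertices in ascending order; for each, take the smallest-labelled available neighbour that still permits 12 edges overall, or leave it unmatched if none does
lex-smallest matching: {2-0, 3-1, 6-13, 8-23, 9-5, 11-20, 14-19, 15-7, 17-4, 18-16, 21-10, 24-12}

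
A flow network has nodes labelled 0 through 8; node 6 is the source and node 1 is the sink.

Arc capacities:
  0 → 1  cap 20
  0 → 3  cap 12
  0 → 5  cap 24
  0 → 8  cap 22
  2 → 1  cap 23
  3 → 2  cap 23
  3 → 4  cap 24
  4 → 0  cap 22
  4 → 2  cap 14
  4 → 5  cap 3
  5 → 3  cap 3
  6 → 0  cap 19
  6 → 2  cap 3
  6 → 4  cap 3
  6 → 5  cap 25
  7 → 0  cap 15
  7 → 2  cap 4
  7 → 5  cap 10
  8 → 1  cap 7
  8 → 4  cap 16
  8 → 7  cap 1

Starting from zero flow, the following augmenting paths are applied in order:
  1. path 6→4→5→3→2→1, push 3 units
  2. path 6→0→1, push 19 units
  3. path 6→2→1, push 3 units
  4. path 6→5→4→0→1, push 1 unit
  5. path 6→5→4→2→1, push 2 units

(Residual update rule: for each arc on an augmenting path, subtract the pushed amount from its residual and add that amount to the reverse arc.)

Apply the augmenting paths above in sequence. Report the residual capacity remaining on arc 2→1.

Residual capacity of (2,1): 15

after path 1 (6→4→5→3→2→1, push 3): res(2,1)=20
after path 2 (6→0→1, push 19): res(2,1)=20
after path 3 (6→2→1, push 3): res(2,1)=17
after path 4 (6→5→4→0→1, push 1): res(2,1)=17
after path 5 (6→5→4→2→1, push 2): res(2,1)=15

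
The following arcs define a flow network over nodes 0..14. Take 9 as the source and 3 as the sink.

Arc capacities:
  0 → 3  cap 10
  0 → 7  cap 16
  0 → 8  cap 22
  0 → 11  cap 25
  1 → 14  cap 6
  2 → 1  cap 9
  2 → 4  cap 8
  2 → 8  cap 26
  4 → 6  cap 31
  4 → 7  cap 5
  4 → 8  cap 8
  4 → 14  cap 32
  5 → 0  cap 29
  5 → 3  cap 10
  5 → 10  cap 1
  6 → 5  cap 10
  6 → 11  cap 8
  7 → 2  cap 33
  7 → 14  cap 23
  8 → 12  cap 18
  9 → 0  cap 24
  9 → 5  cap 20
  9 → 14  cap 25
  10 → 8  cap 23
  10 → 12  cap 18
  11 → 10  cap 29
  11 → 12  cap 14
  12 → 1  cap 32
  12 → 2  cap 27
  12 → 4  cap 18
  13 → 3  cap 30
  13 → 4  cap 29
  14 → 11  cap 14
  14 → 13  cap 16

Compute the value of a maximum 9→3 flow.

augment #1: 9→0→3 bottleneck 10, total now 10
augment #2: 9→5→3 bottleneck 10, total now 20
augment #3: 9→14→13→3 bottleneck 16, total now 36

Maximum flow value: 36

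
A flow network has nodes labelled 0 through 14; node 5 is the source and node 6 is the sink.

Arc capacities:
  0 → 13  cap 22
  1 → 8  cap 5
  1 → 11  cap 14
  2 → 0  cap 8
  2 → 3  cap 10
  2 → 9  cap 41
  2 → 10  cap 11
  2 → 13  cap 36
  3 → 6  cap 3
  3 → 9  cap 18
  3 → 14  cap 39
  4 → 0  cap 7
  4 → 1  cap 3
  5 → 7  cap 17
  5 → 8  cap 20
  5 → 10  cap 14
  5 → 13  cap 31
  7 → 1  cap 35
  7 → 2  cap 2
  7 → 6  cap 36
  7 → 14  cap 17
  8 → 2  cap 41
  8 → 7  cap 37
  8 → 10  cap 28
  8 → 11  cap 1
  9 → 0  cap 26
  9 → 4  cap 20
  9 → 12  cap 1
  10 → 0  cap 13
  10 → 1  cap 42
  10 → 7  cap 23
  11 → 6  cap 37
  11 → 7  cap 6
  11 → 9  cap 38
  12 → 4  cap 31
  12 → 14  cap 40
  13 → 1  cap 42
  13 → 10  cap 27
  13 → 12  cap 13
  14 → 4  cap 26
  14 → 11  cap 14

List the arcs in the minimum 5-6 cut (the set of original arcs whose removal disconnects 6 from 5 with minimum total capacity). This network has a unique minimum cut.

Min-cut arcs: {(1,11), (3,6), (7,6), (8,11), (14,11)} (total capacity 68)

augment #1: 5→7→6 push 17
augment #2: 5→8→7→6 push 19
augment #3: 5→8→11→6 push 1
augment #4: 5→10→1→11→6 push 14
augment #5: 5→13→12→14→11→6 push 13
augment #6: 5→13→1→8→2→3→6 push 3
augment #7: 5→13→10→7→14→11→6 push 1
max flow = 68; residual-reachable set from 5 gives S-side
cut edges (S→T): {(1,11), (3,6), (7,6), (8,11), (14,11)} total cap 68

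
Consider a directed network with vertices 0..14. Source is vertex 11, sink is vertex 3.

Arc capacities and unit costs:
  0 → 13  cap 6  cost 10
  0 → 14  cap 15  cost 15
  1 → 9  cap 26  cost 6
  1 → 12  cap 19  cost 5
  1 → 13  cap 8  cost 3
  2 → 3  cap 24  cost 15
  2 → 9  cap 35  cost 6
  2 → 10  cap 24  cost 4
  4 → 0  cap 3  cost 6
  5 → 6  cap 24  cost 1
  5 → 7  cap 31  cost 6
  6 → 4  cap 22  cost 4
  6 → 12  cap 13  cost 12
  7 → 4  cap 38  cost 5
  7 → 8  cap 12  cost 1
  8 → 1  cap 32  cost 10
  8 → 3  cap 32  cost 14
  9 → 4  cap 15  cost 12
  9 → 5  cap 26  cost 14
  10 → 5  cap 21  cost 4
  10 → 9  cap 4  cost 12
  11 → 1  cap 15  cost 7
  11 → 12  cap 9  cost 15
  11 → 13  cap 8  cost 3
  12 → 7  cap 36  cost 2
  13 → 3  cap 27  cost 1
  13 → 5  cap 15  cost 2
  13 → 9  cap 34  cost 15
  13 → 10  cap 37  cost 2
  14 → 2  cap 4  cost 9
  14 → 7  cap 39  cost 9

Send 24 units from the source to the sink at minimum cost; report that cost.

shortest-cost path #1: 11→13→3 push 8 @ unit cost 4 (adds 32)
shortest-cost path #2: 11→1→13→3 push 8 @ unit cost 11 (adds 88)
shortest-cost path #3: 11→1→12→7→8→3 push 7 @ unit cost 29 (adds 203)
shortest-cost path #4: 11→12→7→8→3 push 1 @ unit cost 32 (adds 32)
total cost = 355

Minimum cost for 24 units: 355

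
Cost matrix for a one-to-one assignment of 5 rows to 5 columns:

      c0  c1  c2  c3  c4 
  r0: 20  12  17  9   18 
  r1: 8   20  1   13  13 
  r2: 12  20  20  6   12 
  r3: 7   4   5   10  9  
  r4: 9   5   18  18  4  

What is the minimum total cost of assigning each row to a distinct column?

one of 2 optimal assignments: row0→col1 (cost 12), row1→col2 (cost 1), row2→col3 (cost 6), row3→col0 (cost 7), row4→col4 (cost 4)
total = 12 + 1 + 6 + 7 + 4 = 30

Minimum assignment cost: 30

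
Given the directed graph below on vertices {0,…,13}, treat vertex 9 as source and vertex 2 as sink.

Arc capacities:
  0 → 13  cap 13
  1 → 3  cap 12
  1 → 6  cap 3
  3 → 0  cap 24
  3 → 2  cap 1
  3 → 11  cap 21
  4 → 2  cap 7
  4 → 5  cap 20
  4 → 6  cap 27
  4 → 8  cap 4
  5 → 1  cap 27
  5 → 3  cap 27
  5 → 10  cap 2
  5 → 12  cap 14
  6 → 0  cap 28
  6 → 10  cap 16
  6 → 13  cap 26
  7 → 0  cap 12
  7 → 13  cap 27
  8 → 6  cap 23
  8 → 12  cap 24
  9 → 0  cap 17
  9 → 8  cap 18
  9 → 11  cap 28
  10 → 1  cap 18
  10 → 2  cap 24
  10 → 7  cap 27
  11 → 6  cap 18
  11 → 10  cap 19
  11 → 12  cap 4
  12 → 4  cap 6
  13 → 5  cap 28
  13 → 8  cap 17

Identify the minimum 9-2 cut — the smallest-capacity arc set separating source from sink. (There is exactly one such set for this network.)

augment #1: 9→11→10→2 push 19
augment #2: 9→8→6→10→2 push 5
augment #3: 9→8→12→4→2 push 6
augment #4: 9→0→13→5→3→2 push 1
max flow = 31; residual-reachable set from 9 gives S-side
cut edges (S→T): {(3,2), (10,2), (12,4)} total cap 31

Min-cut arcs: {(3,2), (10,2), (12,4)} (total capacity 31)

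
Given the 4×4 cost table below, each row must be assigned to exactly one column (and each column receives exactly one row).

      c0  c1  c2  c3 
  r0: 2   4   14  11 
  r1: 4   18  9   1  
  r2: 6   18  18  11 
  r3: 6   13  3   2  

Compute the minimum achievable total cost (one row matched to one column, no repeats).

Minimum assignment cost: 14

optimal assignment: row0→col1 (cost 4), row1→col3 (cost 1), row2→col0 (cost 6), row3→col2 (cost 3)
total = 4 + 1 + 6 + 3 = 14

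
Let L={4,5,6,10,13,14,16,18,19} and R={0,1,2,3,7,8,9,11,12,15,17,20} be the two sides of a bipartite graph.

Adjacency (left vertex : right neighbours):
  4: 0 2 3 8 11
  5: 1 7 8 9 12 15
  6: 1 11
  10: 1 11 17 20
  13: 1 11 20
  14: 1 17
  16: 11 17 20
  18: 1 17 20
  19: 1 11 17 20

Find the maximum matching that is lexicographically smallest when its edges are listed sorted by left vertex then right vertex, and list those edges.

|M| = 6 (so the lex-smallest maximum matching has 6 edges)
process left vertices in ascending order; for each, take the smallest-labelled available neighbour that still permits 6 edges overall, or leave it unmatched if none does
lex-smallest matching: {4-0, 5-7, 6-1, 10-11, 13-20, 14-17}

Lex-smallest maximum matching: {(4,0), (5,7), (6,1), (10,11), (13,20), (14,17)}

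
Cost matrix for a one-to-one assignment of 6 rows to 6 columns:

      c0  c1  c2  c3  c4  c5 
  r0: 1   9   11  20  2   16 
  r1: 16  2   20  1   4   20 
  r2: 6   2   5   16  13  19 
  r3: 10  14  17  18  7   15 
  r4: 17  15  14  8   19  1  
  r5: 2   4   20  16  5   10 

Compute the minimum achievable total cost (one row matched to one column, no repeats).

optimal assignment: row0→col0 (cost 1), row1→col3 (cost 1), row2→col2 (cost 5), row3→col4 (cost 7), row4→col5 (cost 1), row5→col1 (cost 4)
total = 1 + 1 + 5 + 7 + 1 + 4 = 19

Minimum assignment cost: 19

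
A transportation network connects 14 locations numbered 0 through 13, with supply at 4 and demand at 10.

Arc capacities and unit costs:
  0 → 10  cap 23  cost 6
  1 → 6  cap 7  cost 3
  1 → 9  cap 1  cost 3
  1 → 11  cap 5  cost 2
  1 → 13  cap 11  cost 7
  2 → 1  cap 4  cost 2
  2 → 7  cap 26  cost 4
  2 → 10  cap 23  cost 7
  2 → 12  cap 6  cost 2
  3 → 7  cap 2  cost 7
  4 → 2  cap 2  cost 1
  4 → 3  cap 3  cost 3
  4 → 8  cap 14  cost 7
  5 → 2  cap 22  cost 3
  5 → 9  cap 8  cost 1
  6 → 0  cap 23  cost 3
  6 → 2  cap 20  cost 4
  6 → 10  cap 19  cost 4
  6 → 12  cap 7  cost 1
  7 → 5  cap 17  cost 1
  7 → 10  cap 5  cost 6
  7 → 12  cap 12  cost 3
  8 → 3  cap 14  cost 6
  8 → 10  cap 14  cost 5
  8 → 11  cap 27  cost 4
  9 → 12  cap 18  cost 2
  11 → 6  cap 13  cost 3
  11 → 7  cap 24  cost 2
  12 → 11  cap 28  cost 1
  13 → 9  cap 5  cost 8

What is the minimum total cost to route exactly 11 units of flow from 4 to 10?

Minimum cost for 11 units: 124

shortest-cost path #1: 4→2→10 push 2 @ unit cost 8 (adds 16)
shortest-cost path #2: 4→8→10 push 9 @ unit cost 12 (adds 108)
total cost = 124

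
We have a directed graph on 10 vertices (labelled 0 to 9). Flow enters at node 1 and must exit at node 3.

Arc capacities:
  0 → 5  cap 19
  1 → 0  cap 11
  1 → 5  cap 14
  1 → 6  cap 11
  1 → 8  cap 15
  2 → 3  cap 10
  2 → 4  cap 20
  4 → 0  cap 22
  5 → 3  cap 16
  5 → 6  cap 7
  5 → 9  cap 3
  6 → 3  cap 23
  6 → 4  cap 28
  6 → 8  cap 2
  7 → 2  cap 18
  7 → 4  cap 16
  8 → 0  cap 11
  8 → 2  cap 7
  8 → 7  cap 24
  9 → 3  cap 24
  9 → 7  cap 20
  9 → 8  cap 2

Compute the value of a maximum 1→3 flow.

augment #1: 1→5→3 bottleneck 14, total now 14
augment #2: 1→6→3 bottleneck 11, total now 25
augment #3: 1→0→5→3 bottleneck 2, total now 27
augment #4: 1→8→2→3 bottleneck 7, total now 34
augment #5: 1→0→5→6→3 bottleneck 7, total now 41
augment #6: 1→0→5→9→3 bottleneck 2, total now 43
augment #7: 1→8→7→2→3 bottleneck 3, total now 46
augment #8: 1→8→0→5→9→3 bottleneck 1, total now 47

Maximum flow value: 47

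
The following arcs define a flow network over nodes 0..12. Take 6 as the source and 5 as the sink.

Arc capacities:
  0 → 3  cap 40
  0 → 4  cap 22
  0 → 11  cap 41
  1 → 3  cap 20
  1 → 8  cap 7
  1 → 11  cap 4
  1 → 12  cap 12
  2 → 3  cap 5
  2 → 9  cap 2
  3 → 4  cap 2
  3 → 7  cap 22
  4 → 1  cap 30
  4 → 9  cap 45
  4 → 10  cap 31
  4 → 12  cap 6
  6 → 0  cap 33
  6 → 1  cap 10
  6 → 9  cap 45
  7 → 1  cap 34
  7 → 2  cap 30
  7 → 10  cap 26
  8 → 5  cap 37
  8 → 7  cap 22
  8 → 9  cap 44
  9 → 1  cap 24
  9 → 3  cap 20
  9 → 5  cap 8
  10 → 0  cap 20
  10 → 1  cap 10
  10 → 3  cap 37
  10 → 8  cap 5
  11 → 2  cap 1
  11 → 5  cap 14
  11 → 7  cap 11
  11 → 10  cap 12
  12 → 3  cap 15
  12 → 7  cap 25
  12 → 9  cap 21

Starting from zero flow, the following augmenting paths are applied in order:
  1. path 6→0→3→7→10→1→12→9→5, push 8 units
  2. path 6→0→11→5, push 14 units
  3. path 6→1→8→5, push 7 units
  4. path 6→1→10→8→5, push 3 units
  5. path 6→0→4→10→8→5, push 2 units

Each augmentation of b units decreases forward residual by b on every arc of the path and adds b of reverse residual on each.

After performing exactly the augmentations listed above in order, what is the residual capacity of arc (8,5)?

after path 1 (6→0→3→7→10→1→12→9→5, push 8): res(8,5)=37
after path 2 (6→0→11→5, push 14): res(8,5)=37
after path 3 (6→1→8→5, push 7): res(8,5)=30
after path 4 (6→1→10→8→5, push 3): res(8,5)=27
after path 5 (6→0→4→10→8→5, push 2): res(8,5)=25

Residual capacity of (8,5): 25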